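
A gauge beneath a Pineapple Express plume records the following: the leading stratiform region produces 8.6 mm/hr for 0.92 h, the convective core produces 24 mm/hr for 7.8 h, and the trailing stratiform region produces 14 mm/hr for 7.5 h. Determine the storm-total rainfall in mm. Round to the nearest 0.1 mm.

Total = Σ Rᵢ Δtᵢ = 8.6 × 0.92 + 24 × 7.8 + 14 × 7.5
      = 7.912 + 187.2 + 105 = 300.1 mm.

total ≈ 300.1 mm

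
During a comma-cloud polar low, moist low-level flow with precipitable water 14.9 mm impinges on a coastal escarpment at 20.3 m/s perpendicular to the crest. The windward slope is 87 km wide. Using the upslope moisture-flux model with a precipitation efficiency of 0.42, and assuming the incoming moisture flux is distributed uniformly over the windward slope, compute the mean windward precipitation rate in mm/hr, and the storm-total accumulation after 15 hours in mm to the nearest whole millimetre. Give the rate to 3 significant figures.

Incoming column moisture flux per unit ridge length: F = V × PW = 20.3 × 14.9 = 302.47 mm·m/s.
Spread over the 87 km slope with efficiency ε = 0.42: R = ε·F/W = 0.42 × 302.47 / 87000 m = 1.460e-03 mm/s.
R = 1.460e-03 × 3600 = 5.26 mm/hr.
Over 15 h: total = 5.26 × 15 = 78.9 ≈ 79 mm.

R ≈ 5.26 mm/hr; total ≈ 79 mm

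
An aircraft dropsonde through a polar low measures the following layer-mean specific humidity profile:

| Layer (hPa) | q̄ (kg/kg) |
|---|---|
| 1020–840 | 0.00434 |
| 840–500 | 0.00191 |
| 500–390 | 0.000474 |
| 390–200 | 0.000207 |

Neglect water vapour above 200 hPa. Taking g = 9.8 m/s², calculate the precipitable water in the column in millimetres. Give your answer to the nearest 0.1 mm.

Precipitable water is the column-integrated vapour mass per unit area: PW = (1/g) Σ q̄ Δp, with q in kg/kg and Δp in Pa (1 kg/m² of water = 1 mm).
Layer 1020–840 hPa: Δp = 180 hPa = 18000 Pa, q̄ = 0.00434 kg/kg → 0.00434 × 18000 / 9.8 = 7.97 mm
Layer 840–500 hPa: Δp = 340 hPa = 34000 Pa, q̄ = 0.00191 kg/kg → 0.00191 × 34000 / 9.8 = 6.63 mm
Layer 500–390 hPa: Δp = 110 hPa = 11000 Pa, q̄ = 0.000474 kg/kg → 0.000474 × 11000 / 9.8 = 0.53 mm
Layer 390–200 hPa: Δp = 190 hPa = 19000 Pa, q̄ = 0.000207 kg/kg → 0.000207 × 19000 / 9.8 = 0.40 mm
PW = 7.97 + 6.63 + 0.53 + 0.40 = 15.53 ≈ 15.5 mm.

PW ≈ 15.5 mm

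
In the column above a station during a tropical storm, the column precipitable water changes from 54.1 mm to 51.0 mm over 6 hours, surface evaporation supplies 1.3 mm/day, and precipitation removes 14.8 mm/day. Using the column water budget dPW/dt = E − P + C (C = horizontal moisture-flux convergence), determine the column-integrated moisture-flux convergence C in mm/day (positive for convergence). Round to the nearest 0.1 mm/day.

dPW/dt = (51.0 − 54.1) mm / (6/24 day) = -12.400 mm/day.
C = dPW/dt − E + P = (-12.400) − 1.3 + 14.8 = 1.1 mm/day.

C ≈ 1.1 mm/day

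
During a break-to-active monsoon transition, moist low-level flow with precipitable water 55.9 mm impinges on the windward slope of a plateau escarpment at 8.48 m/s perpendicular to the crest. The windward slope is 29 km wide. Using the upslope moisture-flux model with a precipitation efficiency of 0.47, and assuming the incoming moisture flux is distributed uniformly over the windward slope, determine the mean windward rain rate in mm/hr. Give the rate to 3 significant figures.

R ≈ 27.7 mm/hr

Incoming column moisture flux per unit ridge length: F = V × PW = 8.48 × 55.9 = 474.032 mm·m/s.
Spread over the 29 km slope with efficiency ε = 0.47: R = ε·F/W = 0.47 × 474.032 / 29000 m = 7.683e-03 mm/s.
R = 7.683e-03 × 3600 = 27.7 mm/hr.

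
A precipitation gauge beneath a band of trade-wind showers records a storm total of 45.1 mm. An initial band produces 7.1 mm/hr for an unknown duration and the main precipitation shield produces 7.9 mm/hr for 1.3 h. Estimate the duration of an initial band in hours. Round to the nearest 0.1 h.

duration ≈ 4.9 h

Known phases: 7.9 × 1.3 = 10.27 mm.
Remaining depth = 45.1 − 10.27 = 34.83 mm.
Duration = 34.83 / 7.1 = 4.9 h.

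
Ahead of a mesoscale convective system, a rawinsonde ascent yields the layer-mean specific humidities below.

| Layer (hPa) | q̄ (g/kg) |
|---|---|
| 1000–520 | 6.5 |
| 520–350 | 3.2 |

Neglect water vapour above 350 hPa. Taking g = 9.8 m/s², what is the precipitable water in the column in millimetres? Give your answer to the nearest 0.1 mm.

Precipitable water is the column-integrated vapour mass per unit area: PW = (1/g) Σ q̄ Δp, with q in kg/kg and Δp in Pa (1 kg/m² of water = 1 mm).
Layer 1000–520 hPa: Δp = 480 hPa = 48000 Pa, q̄ = 0.0065 kg/kg → 0.0065 × 48000 / 9.8 = 31.84 mm
Layer 520–350 hPa: Δp = 170 hPa = 17000 Pa, q̄ = 0.0032 kg/kg → 0.0032 × 17000 / 9.8 = 5.55 mm
PW = 31.84 + 5.55 = 37.39 ≈ 37.4 mm.

PW ≈ 37.4 mm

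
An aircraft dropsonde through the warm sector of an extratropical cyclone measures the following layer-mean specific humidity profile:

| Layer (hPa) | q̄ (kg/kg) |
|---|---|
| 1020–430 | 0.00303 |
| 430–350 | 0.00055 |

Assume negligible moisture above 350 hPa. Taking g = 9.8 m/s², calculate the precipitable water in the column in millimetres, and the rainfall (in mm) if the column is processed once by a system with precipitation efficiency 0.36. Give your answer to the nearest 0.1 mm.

PW ≈ 18.7 mm; rainfall ≈ 6.7 mm

Precipitable water is the column-integrated vapour mass per unit area: PW = (1/g) Σ q̄ Δp, with q in kg/kg and Δp in Pa (1 kg/m² of water = 1 mm).
Layer 1020–430 hPa: Δp = 590 hPa = 59000 Pa, q̄ = 0.00303 kg/kg → 0.00303 × 59000 / 9.8 = 18.24 mm
Layer 430–350 hPa: Δp = 80 hPa = 8000 Pa, q̄ = 0.00055 kg/kg → 0.00055 × 8000 / 9.8 = 0.45 mm
PW = 18.24 + 0.45 = 18.69 ≈ 18.7 mm.
Rainfall = ε × PW = 0.36 × 18.7 = 6.7 mm.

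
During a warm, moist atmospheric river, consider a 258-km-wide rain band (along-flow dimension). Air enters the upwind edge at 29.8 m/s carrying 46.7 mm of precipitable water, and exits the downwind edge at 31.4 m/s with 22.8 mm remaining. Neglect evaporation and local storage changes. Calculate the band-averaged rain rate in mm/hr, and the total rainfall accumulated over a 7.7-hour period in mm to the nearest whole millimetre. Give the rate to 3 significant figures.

R ≈ 9.43 mm/hr; total ≈ 73 mm

Column moisture flux per unit crosswind length is F = V × PW.
Inflow: F_in = 29.8 × 46.7 = 1391.66 mm·m/s
Outflow: F_out = 31.4 × 22.8 = 715.92 mm·m/s
Steady-state rate R = (F_in − F_out)/L = (1391.66 − 715.92) / 258000 m = 2.619e-03 mm/s.
R = 2.619e-03 × 3600 = 9.43 mm/hr.
Over 7.7 h: total = 9.43 × 7.7 = 72.611 ≈ 73 mm.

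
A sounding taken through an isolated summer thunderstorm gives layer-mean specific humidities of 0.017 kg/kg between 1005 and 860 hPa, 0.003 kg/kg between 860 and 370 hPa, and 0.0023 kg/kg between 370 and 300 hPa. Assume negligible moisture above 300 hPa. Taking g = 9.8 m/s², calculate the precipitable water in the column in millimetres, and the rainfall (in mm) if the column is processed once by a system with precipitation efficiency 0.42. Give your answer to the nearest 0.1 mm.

Precipitable water is the column-integrated vapour mass per unit area: PW = (1/g) Σ q̄ Δp, with q in kg/kg and Δp in Pa (1 kg/m² of water = 1 mm).
Layer 1005–860 hPa: Δp = 145 hPa = 14500 Pa, q̄ = 0.017 kg/kg → 0.017 × 14500 / 9.8 = 25.15 mm
Layer 860–370 hPa: Δp = 490 hPa = 49000 Pa, q̄ = 0.003 kg/kg → 0.003 × 49000 / 9.8 = 15.00 mm
Layer 370–300 hPa: Δp = 70 hPa = 7000 Pa, q̄ = 0.0023 kg/kg → 0.0023 × 7000 / 9.8 = 1.64 mm
PW = 25.15 + 15.00 + 1.64 = 41.79 ≈ 41.8 mm.
Rainfall = ε × PW = 0.42 × 41.8 = 17.6 mm.

PW ≈ 41.8 mm; rainfall ≈ 17.6 mm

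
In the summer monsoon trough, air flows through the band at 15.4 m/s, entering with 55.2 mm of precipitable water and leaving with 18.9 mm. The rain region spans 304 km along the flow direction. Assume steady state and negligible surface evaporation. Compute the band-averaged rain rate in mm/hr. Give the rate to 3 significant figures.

R ≈ 6.62 mm/hr

Column moisture flux per unit crosswind length is F = V × PW.
Inflow: F_in = 15.4 × 55.2 = 850.08 mm·m/s
Outflow: F_out = 15.4 × 18.9 = 291.06 mm·m/s
Steady-state rate R = (F_in − F_out)/L = (850.08 − 291.06) / 304000 m = 1.839e-03 mm/s.
R = 1.839e-03 × 3600 = 6.62 mm/hr.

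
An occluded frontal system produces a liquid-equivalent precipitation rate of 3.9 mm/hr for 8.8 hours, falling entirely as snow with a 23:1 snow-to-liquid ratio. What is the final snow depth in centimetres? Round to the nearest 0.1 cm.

snow depth ≈ 78.9 cm

Liquid-equivalent depth = 3.9 × 8.8 = 34.32 mm.
Snow depth = 34.32 mm × 23 = 789.36 mm = 78.9 cm.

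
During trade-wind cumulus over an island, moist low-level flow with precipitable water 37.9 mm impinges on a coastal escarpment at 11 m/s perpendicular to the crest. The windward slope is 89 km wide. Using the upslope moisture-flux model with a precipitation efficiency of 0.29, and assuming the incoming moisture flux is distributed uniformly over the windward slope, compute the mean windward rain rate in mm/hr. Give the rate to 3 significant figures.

R ≈ 4.89 mm/hr

Incoming column moisture flux per unit ridge length: F = V × PW = 11 × 37.9 = 416.9 mm·m/s.
Spread over the 89 km slope with efficiency ε = 0.29: R = ε·F/W = 0.29 × 416.9 / 89000 m = 1.358e-03 mm/s.
R = 1.358e-03 × 3600 = 4.89 mm/hr.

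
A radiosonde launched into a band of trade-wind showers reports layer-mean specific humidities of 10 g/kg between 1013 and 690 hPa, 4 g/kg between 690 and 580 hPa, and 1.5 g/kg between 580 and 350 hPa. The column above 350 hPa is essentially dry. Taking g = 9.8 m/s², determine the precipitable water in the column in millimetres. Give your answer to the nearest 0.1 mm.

Precipitable water is the column-integrated vapour mass per unit area: PW = (1/g) Σ q̄ Δp, with q in kg/kg and Δp in Pa (1 kg/m² of water = 1 mm).
Layer 1013–690 hPa: Δp = 323 hPa = 32300 Pa, q̄ = 0.01 kg/kg → 0.01 × 32300 / 9.8 = 32.96 mm
Layer 690–580 hPa: Δp = 110 hPa = 11000 Pa, q̄ = 0.004 kg/kg → 0.004 × 11000 / 9.8 = 4.49 mm
Layer 580–350 hPa: Δp = 230 hPa = 23000 Pa, q̄ = 0.0015 kg/kg → 0.0015 × 23000 / 9.8 = 3.52 mm
PW = 32.96 + 4.49 + 3.52 = 40.97 ≈ 41.0 mm.

PW ≈ 41.0 mm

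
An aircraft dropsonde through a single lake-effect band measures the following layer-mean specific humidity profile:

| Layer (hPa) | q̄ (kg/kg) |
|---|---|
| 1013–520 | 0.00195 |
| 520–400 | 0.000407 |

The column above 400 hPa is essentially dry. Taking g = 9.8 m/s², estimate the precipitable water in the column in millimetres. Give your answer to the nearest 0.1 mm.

Precipitable water is the column-integrated vapour mass per unit area: PW = (1/g) Σ q̄ Δp, with q in kg/kg and Δp in Pa (1 kg/m² of water = 1 mm).
Layer 1013–520 hPa: Δp = 493 hPa = 49300 Pa, q̄ = 0.00195 kg/kg → 0.00195 × 49300 / 9.8 = 9.81 mm
Layer 520–400 hPa: Δp = 120 hPa = 12000 Pa, q̄ = 0.000407 kg/kg → 0.000407 × 12000 / 9.8 = 0.50 mm
PW = 9.81 + 0.50 = 10.31 ≈ 10.3 mm.

PW ≈ 10.3 mm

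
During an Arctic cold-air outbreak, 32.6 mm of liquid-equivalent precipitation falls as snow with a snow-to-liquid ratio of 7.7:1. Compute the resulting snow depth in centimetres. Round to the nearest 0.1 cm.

Snow depth = liquid × ratio = 32.6 mm × 7.7 = 251.02 mm = 25.1 cm.

snow depth ≈ 25.1 cm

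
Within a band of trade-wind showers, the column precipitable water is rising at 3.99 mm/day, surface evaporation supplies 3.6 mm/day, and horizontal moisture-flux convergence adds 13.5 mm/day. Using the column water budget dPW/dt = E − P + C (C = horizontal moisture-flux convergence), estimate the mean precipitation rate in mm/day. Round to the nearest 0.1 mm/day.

P ≈ 13.1 mm/day

dPW/dt = +3.99 mm/day.
P = E + C − dPW/dt = 3.6 + (13.5) − (+3.99) = 13.1 mm/day.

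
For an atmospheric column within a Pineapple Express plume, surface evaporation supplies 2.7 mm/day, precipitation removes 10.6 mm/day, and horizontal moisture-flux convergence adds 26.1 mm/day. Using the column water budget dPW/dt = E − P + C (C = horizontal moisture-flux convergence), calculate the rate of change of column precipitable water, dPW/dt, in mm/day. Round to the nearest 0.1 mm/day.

dPW/dt ≈ 18.2 mm/day

dPW/dt = E − P + C = 2.7 − 10.6 + (26.1) = 18.2 mm/day.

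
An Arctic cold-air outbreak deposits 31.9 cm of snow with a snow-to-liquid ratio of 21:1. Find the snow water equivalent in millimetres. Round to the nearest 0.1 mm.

SWE ≈ 15.2 mm

SWE = snow depth / ratio = 31.9 cm / 21 = 1.519 cm = 15.2 mm.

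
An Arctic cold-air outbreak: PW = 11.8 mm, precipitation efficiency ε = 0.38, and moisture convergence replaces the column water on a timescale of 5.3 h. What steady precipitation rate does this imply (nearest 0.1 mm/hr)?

R ≈ 0.8 mm/hr

Each overturning extracts ε × PW = 0.38 × 11.8 = 4.484 mm.
Rate = ε·PW / τ = 4.484 / 5.3 h = 0.8 mm/hr.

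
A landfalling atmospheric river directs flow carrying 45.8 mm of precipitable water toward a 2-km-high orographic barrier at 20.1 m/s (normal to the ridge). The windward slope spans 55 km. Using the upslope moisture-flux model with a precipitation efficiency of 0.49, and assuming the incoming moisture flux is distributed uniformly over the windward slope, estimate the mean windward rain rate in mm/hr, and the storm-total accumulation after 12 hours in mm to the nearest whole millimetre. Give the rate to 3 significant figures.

Incoming column moisture flux per unit ridge length: F = V × PW = 20.1 × 45.8 = 920.58 mm·m/s.
Spread over the 55 km slope with efficiency ε = 0.49: R = ε·F/W = 0.49 × 920.58 / 55000 m = 8.202e-03 mm/s.
R = 8.202e-03 × 3600 = 29.5 mm/hr.
Over 12 h: total = 29.5 × 12 = 354 mm.

R ≈ 29.5 mm/hr; total ≈ 354 mm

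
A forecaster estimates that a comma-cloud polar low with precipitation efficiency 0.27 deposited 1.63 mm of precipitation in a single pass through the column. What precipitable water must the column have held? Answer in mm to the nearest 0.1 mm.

PW = precipitation / ε = 1.63 / 0.27 = 6.0 mm.

PW ≈ 6.0 mm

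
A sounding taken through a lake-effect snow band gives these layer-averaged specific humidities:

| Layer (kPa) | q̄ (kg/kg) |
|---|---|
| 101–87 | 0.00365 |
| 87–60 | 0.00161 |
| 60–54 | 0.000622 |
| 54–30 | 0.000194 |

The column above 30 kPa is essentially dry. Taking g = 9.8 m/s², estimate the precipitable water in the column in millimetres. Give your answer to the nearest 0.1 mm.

PW ≈ 10.5 mm

Precipitable water is the column-integrated vapour mass per unit area: PW = (1/g) Σ q̄ Δp, with q in kg/kg and Δp in Pa (1 kg/m² of water = 1 mm).
Layer 101–87 kPa: Δp = 140 hPa = 14000 Pa, q̄ = 0.00365 kg/kg → 0.00365 × 14000 / 9.8 = 5.21 mm
Layer 87–60 kPa: Δp = 270 hPa = 27000 Pa, q̄ = 0.00161 kg/kg → 0.00161 × 27000 / 9.8 = 4.44 mm
Layer 60–54 kPa: Δp = 60 hPa = 6000 Pa, q̄ = 0.000622 kg/kg → 0.000622 × 6000 / 9.8 = 0.38 mm
Layer 54–30 kPa: Δp = 240 hPa = 24000 Pa, q̄ = 0.000194 kg/kg → 0.000194 × 24000 / 9.8 = 0.48 mm
PW = 5.21 + 4.44 + 0.38 + 0.48 = 10.51 ≈ 10.5 mm.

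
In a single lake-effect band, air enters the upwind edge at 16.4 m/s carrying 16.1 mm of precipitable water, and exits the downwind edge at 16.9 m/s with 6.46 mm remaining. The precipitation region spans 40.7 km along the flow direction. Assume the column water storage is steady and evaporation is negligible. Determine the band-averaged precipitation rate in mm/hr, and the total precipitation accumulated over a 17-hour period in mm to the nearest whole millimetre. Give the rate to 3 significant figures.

Column moisture flux per unit crosswind length is F = V × PW.
Inflow: F_in = 16.4 × 16.1 = 264.04 mm·m/s
Outflow: F_out = 16.9 × 6.46 = 109.174 mm·m/s
Steady-state rate R = (F_in − F_out)/L = (264.04 − 109.174) / 40700 m = 3.805e-03 mm/s.
R = 3.805e-03 × 3600 = 13.7 mm/hr.
Over 17 h: total = 13.7 × 17 = 232.9 ≈ 233 mm.

R ≈ 13.7 mm/hr; total ≈ 233 mm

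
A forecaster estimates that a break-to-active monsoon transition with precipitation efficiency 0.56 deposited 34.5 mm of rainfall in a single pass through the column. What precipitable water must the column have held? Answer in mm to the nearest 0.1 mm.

PW ≈ 61.6 mm

PW = rainfall / ε = 34.5 / 0.56 = 61.6 mm.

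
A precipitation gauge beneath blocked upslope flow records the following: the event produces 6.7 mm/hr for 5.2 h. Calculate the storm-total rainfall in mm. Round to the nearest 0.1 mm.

Total = Σ Rᵢ Δtᵢ = 6.7 × 5.2
      = 34.84 = 34.8 mm.

total ≈ 34.8 mm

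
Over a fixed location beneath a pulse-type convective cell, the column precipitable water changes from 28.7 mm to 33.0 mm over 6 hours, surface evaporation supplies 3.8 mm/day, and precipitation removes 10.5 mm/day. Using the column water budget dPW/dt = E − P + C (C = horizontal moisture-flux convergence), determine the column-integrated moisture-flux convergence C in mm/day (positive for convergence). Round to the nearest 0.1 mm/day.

C ≈ 23.9 mm/day

dPW/dt = (33.0 − 28.7) mm / (6/24 day) = +17.200 mm/day.
C = dPW/dt − E + P = (+17.200) − 3.8 + 10.5 = 23.9 mm/day.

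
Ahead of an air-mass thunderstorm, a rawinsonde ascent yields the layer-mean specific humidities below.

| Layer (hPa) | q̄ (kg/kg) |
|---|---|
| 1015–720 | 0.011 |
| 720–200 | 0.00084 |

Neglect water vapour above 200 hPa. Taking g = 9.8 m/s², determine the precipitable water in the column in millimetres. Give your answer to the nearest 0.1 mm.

Precipitable water is the column-integrated vapour mass per unit area: PW = (1/g) Σ q̄ Δp, with q in kg/kg and Δp in Pa (1 kg/m² of water = 1 mm).
Layer 1015–720 hPa: Δp = 295 hPa = 29500 Pa, q̄ = 0.011 kg/kg → 0.011 × 29500 / 9.8 = 33.11 mm
Layer 720–200 hPa: Δp = 520 hPa = 52000 Pa, q̄ = 0.00084 kg/kg → 0.00084 × 52000 / 9.8 = 4.46 mm
PW = 33.11 + 4.46 = 37.57 ≈ 37.6 mm.

PW ≈ 37.6 mm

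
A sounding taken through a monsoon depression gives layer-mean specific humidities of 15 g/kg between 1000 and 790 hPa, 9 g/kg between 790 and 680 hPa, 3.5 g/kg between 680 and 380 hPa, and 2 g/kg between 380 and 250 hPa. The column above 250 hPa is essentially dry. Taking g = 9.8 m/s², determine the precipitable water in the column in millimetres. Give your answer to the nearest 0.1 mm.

Precipitable water is the column-integrated vapour mass per unit area: PW = (1/g) Σ q̄ Δp, with q in kg/kg and Δp in Pa (1 kg/m² of water = 1 mm).
Layer 1000–790 hPa: Δp = 210 hPa = 21000 Pa, q̄ = 0.015 kg/kg → 0.015 × 21000 / 9.8 = 32.14 mm
Layer 790–680 hPa: Δp = 110 hPa = 11000 Pa, q̄ = 0.009 kg/kg → 0.009 × 11000 / 9.8 = 10.10 mm
Layer 680–380 hPa: Δp = 300 hPa = 30000 Pa, q̄ = 0.0035 kg/kg → 0.0035 × 30000 / 9.8 = 10.71 mm
Layer 380–250 hPa: Δp = 130 hPa = 13000 Pa, q̄ = 0.002 kg/kg → 0.002 × 13000 / 9.8 = 2.65 mm
PW = 32.14 + 10.10 + 10.71 + 2.65 = 55.60 ≈ 55.6 mm.

PW ≈ 55.6 mm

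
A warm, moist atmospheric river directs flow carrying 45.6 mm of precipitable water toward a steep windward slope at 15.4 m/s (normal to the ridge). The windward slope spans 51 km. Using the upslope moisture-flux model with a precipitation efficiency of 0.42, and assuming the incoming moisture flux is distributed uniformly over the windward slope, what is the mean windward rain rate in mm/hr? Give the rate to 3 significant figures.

R ≈ 20.8 mm/hr

Incoming column moisture flux per unit ridge length: F = V × PW = 15.4 × 45.6 = 702.24 mm·m/s.
Spread over the 51 km slope with efficiency ε = 0.42: R = ε·F/W = 0.42 × 702.24 / 51000 m = 5.783e-03 mm/s.
R = 5.783e-03 × 3600 = 20.8 mm/hr.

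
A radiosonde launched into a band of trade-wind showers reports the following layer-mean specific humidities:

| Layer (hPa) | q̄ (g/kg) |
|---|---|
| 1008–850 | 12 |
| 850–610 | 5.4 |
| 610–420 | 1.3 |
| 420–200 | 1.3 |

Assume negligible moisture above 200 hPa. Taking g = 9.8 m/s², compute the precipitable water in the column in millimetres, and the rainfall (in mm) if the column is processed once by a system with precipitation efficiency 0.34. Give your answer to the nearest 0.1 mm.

PW ≈ 38.0 mm; rainfall ≈ 12.9 mm

Precipitable water is the column-integrated vapour mass per unit area: PW = (1/g) Σ q̄ Δp, with q in kg/kg and Δp in Pa (1 kg/m² of water = 1 mm).
Layer 1008–850 hPa: Δp = 158 hPa = 15800 Pa, q̄ = 0.012 kg/kg → 0.012 × 15800 / 9.8 = 19.35 mm
Layer 850–610 hPa: Δp = 240 hPa = 24000 Pa, q̄ = 0.0054 kg/kg → 0.0054 × 24000 / 9.8 = 13.22 mm
Layer 610–420 hPa: Δp = 190 hPa = 19000 Pa, q̄ = 0.0013 kg/kg → 0.0013 × 19000 / 9.8 = 2.52 mm
Layer 420–200 hPa: Δp = 220 hPa = 22000 Pa, q̄ = 0.0013 kg/kg → 0.0013 × 22000 / 9.8 = 2.92 mm
PW = 19.35 + 13.22 + 2.52 + 2.92 = 38.01 ≈ 38.0 mm.
Rainfall = ε × PW = 0.34 × 38.0 = 12.9 mm.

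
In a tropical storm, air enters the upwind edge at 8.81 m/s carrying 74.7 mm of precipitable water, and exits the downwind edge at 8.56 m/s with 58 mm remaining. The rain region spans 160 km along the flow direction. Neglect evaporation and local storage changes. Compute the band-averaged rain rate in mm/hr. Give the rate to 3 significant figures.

Column moisture flux per unit crosswind length is F = V × PW.
Inflow: F_in = 8.81 × 74.7 = 658.107 mm·m/s
Outflow: F_out = 8.56 × 58 = 496.48 mm·m/s
Steady-state rate R = (F_in − F_out)/L = (658.107 − 496.48) / 160000 m = 1.010e-03 mm/s.
R = 1.010e-03 × 3600 = 3.64 mm/hr.

R ≈ 3.64 mm/hr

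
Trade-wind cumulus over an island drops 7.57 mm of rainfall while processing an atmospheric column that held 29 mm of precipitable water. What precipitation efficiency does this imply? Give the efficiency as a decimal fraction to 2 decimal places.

ε ≈ 0.26

ε = rainfall / PW = 7.57 / 29 = 0.26.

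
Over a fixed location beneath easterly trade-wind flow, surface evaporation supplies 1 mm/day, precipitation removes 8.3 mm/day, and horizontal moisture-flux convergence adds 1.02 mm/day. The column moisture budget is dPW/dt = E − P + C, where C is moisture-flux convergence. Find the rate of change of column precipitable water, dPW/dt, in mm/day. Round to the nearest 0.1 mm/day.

dPW/dt ≈ -6.3 mm/day

dPW/dt = E − P + C = 1 − 8.3 + (1.02) = -6.3 mm/day.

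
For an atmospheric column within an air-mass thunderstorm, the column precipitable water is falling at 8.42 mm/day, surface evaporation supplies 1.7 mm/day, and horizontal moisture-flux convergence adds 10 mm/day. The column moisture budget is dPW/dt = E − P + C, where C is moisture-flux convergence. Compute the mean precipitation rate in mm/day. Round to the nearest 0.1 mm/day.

dPW/dt = -8.42 mm/day.
P = E + C − dPW/dt = 1.7 + (10) − (-8.42) = 20.1 mm/day.

P ≈ 20.1 mm/day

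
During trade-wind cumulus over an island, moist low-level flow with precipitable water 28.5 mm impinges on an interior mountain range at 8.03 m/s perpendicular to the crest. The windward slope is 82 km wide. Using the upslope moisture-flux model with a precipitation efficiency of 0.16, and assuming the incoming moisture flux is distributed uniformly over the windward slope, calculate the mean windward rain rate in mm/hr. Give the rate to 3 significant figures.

Incoming column moisture flux per unit ridge length: F = V × PW = 8.03 × 28.5 = 228.855 mm·m/s.
Spread over the 82 km slope with efficiency ε = 0.16: R = ε·F/W = 0.16 × 228.855 / 82000 m = 4.465e-04 mm/s.
R = 4.465e-04 × 3600 = 1.61 mm/hr.

R ≈ 1.61 mm/hr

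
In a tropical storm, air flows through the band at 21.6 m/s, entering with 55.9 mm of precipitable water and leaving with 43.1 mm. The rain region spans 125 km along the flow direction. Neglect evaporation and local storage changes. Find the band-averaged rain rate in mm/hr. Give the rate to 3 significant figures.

Column moisture flux per unit crosswind length is F = V × PW.
Inflow: F_in = 21.6 × 55.9 = 1207.44 mm·m/s
Outflow: F_out = 21.6 × 43.1 = 930.96 mm·m/s
Steady-state rate R = (F_in − F_out)/L = (1207.44 − 930.96) / 125000 m = 2.212e-03 mm/s.
R = 2.212e-03 × 3600 = 7.96 mm/hr.

R ≈ 7.96 mm/hr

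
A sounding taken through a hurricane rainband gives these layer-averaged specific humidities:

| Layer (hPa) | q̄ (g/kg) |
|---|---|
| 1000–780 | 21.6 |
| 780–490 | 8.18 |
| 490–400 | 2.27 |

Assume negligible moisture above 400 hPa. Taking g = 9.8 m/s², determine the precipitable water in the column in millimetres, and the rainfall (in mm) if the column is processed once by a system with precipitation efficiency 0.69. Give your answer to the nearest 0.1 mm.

PW ≈ 74.8 mm; rainfall ≈ 51.6 mm

Precipitable water is the column-integrated vapour mass per unit area: PW = (1/g) Σ q̄ Δp, with q in kg/kg and Δp in Pa (1 kg/m² of water = 1 mm).
Layer 1000–780 hPa: Δp = 220 hPa = 22000 Pa, q̄ = 0.0216 kg/kg → 0.0216 × 22000 / 9.8 = 48.49 mm
Layer 780–490 hPa: Δp = 290 hPa = 29000 Pa, q̄ = 0.00818 kg/kg → 0.00818 × 29000 / 9.8 = 24.21 mm
Layer 490–400 hPa: Δp = 90 hPa = 9000 Pa, q̄ = 0.00227 kg/kg → 0.00227 × 9000 / 9.8 = 2.08 mm
PW = 48.49 + 24.21 + 2.08 = 74.78 ≈ 74.8 mm.
Rainfall = ε × PW = 0.69 × 74.8 = 51.6 mm.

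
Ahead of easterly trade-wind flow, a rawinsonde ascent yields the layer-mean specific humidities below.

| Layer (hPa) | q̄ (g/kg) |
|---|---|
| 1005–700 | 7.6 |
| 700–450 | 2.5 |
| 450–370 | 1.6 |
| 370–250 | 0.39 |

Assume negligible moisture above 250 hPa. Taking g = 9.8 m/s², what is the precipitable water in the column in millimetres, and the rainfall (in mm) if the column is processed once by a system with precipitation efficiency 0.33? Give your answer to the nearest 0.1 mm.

Precipitable water is the column-integrated vapour mass per unit area: PW = (1/g) Σ q̄ Δp, with q in kg/kg and Δp in Pa (1 kg/m² of water = 1 mm).
Layer 1005–700 hPa: Δp = 305 hPa = 30500 Pa, q̄ = 0.0076 kg/kg → 0.0076 × 30500 / 9.8 = 23.65 mm
Layer 700–450 hPa: Δp = 250 hPa = 25000 Pa, q̄ = 0.0025 kg/kg → 0.0025 × 25000 / 9.8 = 6.38 mm
Layer 450–370 hPa: Δp = 80 hPa = 8000 Pa, q̄ = 0.0016 kg/kg → 0.0016 × 8000 / 9.8 = 1.31 mm
Layer 370–250 hPa: Δp = 120 hPa = 12000 Pa, q̄ = 0.00039 kg/kg → 0.00039 × 12000 / 9.8 = 0.48 mm
PW = 23.65 + 6.38 + 1.31 + 0.48 = 31.82 ≈ 31.8 mm.
Rainfall = ε × PW = 0.33 × 31.8 = 10.5 mm.

PW ≈ 31.8 mm; rainfall ≈ 10.5 mm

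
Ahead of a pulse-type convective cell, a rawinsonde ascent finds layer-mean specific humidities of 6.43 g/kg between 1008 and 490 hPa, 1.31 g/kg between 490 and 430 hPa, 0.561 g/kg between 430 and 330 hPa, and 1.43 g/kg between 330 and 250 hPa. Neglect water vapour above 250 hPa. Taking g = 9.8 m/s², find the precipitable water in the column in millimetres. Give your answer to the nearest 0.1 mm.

Precipitable water is the column-integrated vapour mass per unit area: PW = (1/g) Σ q̄ Δp, with q in kg/kg and Δp in Pa (1 kg/m² of water = 1 mm).
Layer 1008–490 hPa: Δp = 518 hPa = 51800 Pa, q̄ = 0.00643 kg/kg → 0.00643 × 51800 / 9.8 = 33.99 mm
Layer 490–430 hPa: Δp = 60 hPa = 6000 Pa, q̄ = 0.00131 kg/kg → 0.00131 × 6000 / 9.8 = 0.80 mm
Layer 430–330 hPa: Δp = 100 hPa = 10000 Pa, q̄ = 0.000561 kg/kg → 0.000561 × 10000 / 9.8 = 0.57 mm
Layer 330–250 hPa: Δp = 80 hPa = 8000 Pa, q̄ = 0.00143 kg/kg → 0.00143 × 8000 / 9.8 = 1.17 mm
PW = 33.99 + 0.80 + 0.57 + 1.17 = 36.53 ≈ 36.5 mm.

PW ≈ 36.5 mm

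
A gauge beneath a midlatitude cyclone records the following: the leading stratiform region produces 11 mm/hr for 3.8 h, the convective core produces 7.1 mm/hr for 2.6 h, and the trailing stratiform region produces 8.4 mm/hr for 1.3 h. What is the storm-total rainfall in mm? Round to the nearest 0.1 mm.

Total = Σ Rᵢ Δtᵢ = 11 × 3.8 + 7.1 × 2.6 + 8.4 × 1.3
      = 41.8 + 18.46 + 10.92 = 71.2 mm.

total ≈ 71.2 mm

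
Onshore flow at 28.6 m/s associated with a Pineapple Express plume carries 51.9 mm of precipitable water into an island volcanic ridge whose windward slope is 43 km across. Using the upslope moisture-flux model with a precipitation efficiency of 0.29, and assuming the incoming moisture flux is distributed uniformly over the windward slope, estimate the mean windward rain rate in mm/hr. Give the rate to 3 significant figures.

R ≈ 36.0 mm/hr

Incoming column moisture flux per unit ridge length: F = V × PW = 28.6 × 51.9 = 1484.34 mm·m/s.
Spread over the 43 km slope with efficiency ε = 0.29: R = ε·F/W = 0.29 × 1484.34 / 43000 m = 1.001e-02 mm/s.
R = 1.001e-02 × 3600 = 36.0 mm/hr.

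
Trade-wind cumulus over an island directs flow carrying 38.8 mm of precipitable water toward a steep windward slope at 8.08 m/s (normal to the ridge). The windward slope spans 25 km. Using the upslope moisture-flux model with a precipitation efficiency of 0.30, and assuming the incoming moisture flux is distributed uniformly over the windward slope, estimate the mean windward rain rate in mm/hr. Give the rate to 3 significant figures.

R ≈ 13.5 mm/hr

Incoming column moisture flux per unit ridge length: F = V × PW = 8.08 × 38.8 = 313.504 mm·m/s.
Spread over the 25 km slope with efficiency ε = 0.30: R = ε·F/W = 0.30 × 313.504 / 25000 m = 3.762e-03 mm/s.
R = 3.762e-03 × 3600 = 13.5 mm/hr.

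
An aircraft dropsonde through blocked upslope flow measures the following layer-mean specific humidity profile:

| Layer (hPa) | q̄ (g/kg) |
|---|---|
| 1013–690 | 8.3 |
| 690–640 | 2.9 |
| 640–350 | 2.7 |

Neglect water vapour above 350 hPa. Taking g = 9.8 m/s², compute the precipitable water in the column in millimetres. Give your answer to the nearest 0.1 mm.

PW ≈ 36.8 mm

Precipitable water is the column-integrated vapour mass per unit area: PW = (1/g) Σ q̄ Δp, with q in kg/kg and Δp in Pa (1 kg/m² of water = 1 mm).
Layer 1013–690 hPa: Δp = 323 hPa = 32300 Pa, q̄ = 0.0083 kg/kg → 0.0083 × 32300 / 9.8 = 27.36 mm
Layer 690–640 hPa: Δp = 50 hPa = 5000 Pa, q̄ = 0.0029 kg/kg → 0.0029 × 5000 / 9.8 = 1.48 mm
Layer 640–350 hPa: Δp = 290 hPa = 29000 Pa, q̄ = 0.0027 kg/kg → 0.0027 × 29000 / 9.8 = 7.99 mm
PW = 27.36 + 1.48 + 7.99 = 36.83 ≈ 36.8 mm.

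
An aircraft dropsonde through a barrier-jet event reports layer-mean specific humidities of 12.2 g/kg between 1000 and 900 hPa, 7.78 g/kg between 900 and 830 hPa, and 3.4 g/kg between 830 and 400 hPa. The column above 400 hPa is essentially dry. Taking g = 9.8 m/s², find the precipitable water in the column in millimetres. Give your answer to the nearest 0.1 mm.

Precipitable water is the column-integrated vapour mass per unit area: PW = (1/g) Σ q̄ Δp, with q in kg/kg and Δp in Pa (1 kg/m² of water = 1 mm).
Layer 1000–900 hPa: Δp = 100 hPa = 10000 Pa, q̄ = 0.0122 kg/kg → 0.0122 × 10000 / 9.8 = 12.45 mm
Layer 900–830 hPa: Δp = 70 hPa = 7000 Pa, q̄ = 0.00778 kg/kg → 0.00778 × 7000 / 9.8 = 5.56 mm
Layer 830–400 hPa: Δp = 430 hPa = 43000 Pa, q̄ = 0.0034 kg/kg → 0.0034 × 43000 / 9.8 = 14.92 mm
PW = 12.45 + 5.56 + 14.92 = 32.93 ≈ 32.9 mm.

PW ≈ 32.9 mm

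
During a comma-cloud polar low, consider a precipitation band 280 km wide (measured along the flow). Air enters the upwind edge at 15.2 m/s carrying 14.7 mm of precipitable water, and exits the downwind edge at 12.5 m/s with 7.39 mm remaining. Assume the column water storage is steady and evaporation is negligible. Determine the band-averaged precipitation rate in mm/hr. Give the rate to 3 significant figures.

Column moisture flux per unit crosswind length is F = V × PW.
Inflow: F_in = 15.2 × 14.7 = 223.44 mm·m/s
Outflow: F_out = 12.5 × 7.39 = 92.375 mm·m/s
Steady-state rate R = (F_in − F_out)/L = (223.44 − 92.375) / 280000 m = 4.681e-04 mm/s.
R = 4.681e-04 × 3600 = 1.69 mm/hr.

R ≈ 1.69 mm/hr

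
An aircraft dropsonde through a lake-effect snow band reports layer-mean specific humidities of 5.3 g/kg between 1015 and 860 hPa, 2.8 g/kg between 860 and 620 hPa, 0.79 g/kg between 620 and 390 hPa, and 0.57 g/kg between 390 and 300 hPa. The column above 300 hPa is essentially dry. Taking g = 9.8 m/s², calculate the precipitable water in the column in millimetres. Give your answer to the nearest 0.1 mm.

PW ≈ 17.6 mm

Precipitable water is the column-integrated vapour mass per unit area: PW = (1/g) Σ q̄ Δp, with q in kg/kg and Δp in Pa (1 kg/m² of water = 1 mm).
Layer 1015–860 hPa: Δp = 155 hPa = 15500 Pa, q̄ = 0.0053 kg/kg → 0.0053 × 15500 / 9.8 = 8.38 mm
Layer 860–620 hPa: Δp = 240 hPa = 24000 Pa, q̄ = 0.0028 kg/kg → 0.0028 × 24000 / 9.8 = 6.86 mm
Layer 620–390 hPa: Δp = 230 hPa = 23000 Pa, q̄ = 0.00079 kg/kg → 0.00079 × 23000 / 9.8 = 1.85 mm
Layer 390–300 hPa: Δp = 90 hPa = 9000 Pa, q̄ = 0.00057 kg/kg → 0.00057 × 9000 / 9.8 = 0.52 mm
PW = 8.38 + 6.86 + 1.85 + 0.52 = 17.61 ≈ 17.6 mm.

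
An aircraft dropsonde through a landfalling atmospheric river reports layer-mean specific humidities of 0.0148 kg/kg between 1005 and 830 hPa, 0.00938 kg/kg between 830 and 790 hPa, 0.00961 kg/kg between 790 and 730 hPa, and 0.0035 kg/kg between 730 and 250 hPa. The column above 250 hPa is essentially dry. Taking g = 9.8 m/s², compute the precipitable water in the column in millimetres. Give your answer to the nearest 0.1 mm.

PW ≈ 53.3 mm

Precipitable water is the column-integrated vapour mass per unit area: PW = (1/g) Σ q̄ Δp, with q in kg/kg and Δp in Pa (1 kg/m² of water = 1 mm).
Layer 1005–830 hPa: Δp = 175 hPa = 17500 Pa, q̄ = 0.0148 kg/kg → 0.0148 × 17500 / 9.8 = 26.43 mm
Layer 830–790 hPa: Δp = 40 hPa = 4000 Pa, q̄ = 0.00938 kg/kg → 0.00938 × 4000 / 9.8 = 3.83 mm
Layer 790–730 hPa: Δp = 60 hPa = 6000 Pa, q̄ = 0.00961 kg/kg → 0.00961 × 6000 / 9.8 = 5.88 mm
Layer 730–250 hPa: Δp = 480 hPa = 48000 Pa, q̄ = 0.0035 kg/kg → 0.0035 × 48000 / 9.8 = 17.14 mm
PW = 26.43 + 3.83 + 5.88 + 17.14 = 53.28 ≈ 53.3 mm.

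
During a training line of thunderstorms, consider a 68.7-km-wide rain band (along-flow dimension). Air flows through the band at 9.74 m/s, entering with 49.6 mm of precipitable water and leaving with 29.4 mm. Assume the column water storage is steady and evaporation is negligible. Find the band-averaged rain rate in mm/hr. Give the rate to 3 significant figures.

R ≈ 10.3 mm/hr

Column moisture flux per unit crosswind length is F = V × PW.
Inflow: F_in = 9.74 × 49.6 = 483.104 mm·m/s
Outflow: F_out = 9.74 × 29.4 = 286.356 mm·m/s
Steady-state rate R = (F_in − F_out)/L = (483.104 − 286.356) / 68700 m = 2.864e-03 mm/s.
R = 2.864e-03 × 3600 = 10.3 mm/hr.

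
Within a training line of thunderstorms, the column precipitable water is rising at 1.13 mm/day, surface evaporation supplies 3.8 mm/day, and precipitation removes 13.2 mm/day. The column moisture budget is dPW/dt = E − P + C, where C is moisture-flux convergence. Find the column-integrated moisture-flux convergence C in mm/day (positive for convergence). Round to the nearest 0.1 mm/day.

dPW/dt = +1.13 mm/day.
C = dPW/dt − E + P = (+1.13) − 3.8 + 13.2 = 10.5 mm/day.

C ≈ 10.5 mm/day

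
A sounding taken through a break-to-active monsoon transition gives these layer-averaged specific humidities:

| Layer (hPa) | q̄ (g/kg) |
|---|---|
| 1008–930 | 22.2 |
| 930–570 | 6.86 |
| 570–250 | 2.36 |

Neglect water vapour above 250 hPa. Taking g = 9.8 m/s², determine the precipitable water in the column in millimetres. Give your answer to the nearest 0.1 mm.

Precipitable water is the column-integrated vapour mass per unit area: PW = (1/g) Σ q̄ Δp, with q in kg/kg and Δp in Pa (1 kg/m² of water = 1 mm).
Layer 1008–930 hPa: Δp = 78 hPa = 7800 Pa, q̄ = 0.0222 kg/kg → 0.0222 × 7800 / 9.8 = 17.67 mm
Layer 930–570 hPa: Δp = 360 hPa = 36000 Pa, q̄ = 0.00686 kg/kg → 0.00686 × 36000 / 9.8 = 25.20 mm
Layer 570–250 hPa: Δp = 320 hPa = 32000 Pa, q̄ = 0.00236 kg/kg → 0.00236 × 32000 / 9.8 = 7.71 mm
PW = 17.67 + 25.20 + 7.71 = 50.58 ≈ 50.6 mm.

PW ≈ 50.6 mm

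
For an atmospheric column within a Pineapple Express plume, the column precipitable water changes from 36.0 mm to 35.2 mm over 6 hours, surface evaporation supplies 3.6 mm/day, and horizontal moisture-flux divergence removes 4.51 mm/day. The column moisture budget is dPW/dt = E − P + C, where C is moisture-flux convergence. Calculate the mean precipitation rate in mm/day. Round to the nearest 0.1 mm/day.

dPW/dt = (35.2 − 36.0) mm / (6/24 day) = -3.200 mm/day.
P = E + C − dPW/dt = 3.6 + (-4.51) − (-3.200) = 2.3 mm/day.

P ≈ 2.3 mm/day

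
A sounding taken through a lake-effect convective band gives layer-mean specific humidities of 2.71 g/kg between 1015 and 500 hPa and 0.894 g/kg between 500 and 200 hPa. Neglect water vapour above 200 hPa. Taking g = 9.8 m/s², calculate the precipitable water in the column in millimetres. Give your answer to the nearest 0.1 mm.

Precipitable water is the column-integrated vapour mass per unit area: PW = (1/g) Σ q̄ Δp, with q in kg/kg and Δp in Pa (1 kg/m² of water = 1 mm).
Layer 1015–500 hPa: Δp = 515 hPa = 51500 Pa, q̄ = 0.00271 kg/kg → 0.00271 × 51500 / 9.8 = 14.24 mm
Layer 500–200 hPa: Δp = 300 hPa = 30000 Pa, q̄ = 0.000894 kg/kg → 0.000894 × 30000 / 9.8 = 2.74 mm
PW = 14.24 + 2.74 = 16.98 ≈ 17.0 mm.

PW ≈ 17.0 mm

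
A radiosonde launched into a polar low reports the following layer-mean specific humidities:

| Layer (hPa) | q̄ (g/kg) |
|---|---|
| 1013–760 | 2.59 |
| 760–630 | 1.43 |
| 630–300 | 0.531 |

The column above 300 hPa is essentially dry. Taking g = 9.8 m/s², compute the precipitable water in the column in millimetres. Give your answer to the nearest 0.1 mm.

PW ≈ 10.4 mm

Precipitable water is the column-integrated vapour mass per unit area: PW = (1/g) Σ q̄ Δp, with q in kg/kg and Δp in Pa (1 kg/m² of water = 1 mm).
Layer 1013–760 hPa: Δp = 253 hPa = 25300 Pa, q̄ = 0.00259 kg/kg → 0.00259 × 25300 / 9.8 = 6.69 mm
Layer 760–630 hPa: Δp = 130 hPa = 13000 Pa, q̄ = 0.00143 kg/kg → 0.00143 × 13000 / 9.8 = 1.90 mm
Layer 630–300 hPa: Δp = 330 hPa = 33000 Pa, q̄ = 0.000531 kg/kg → 0.000531 × 33000 / 9.8 = 1.79 mm
PW = 6.69 + 1.90 + 1.79 = 10.38 ≈ 10.4 mm.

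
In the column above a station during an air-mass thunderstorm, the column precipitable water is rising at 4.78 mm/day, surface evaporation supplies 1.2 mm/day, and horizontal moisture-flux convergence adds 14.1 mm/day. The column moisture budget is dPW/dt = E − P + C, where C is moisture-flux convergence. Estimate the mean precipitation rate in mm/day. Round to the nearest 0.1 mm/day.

dPW/dt = +4.78 mm/day.
P = E + C − dPW/dt = 1.2 + (14.1) − (+4.78) = 10.5 mm/day.

P ≈ 10.5 mm/day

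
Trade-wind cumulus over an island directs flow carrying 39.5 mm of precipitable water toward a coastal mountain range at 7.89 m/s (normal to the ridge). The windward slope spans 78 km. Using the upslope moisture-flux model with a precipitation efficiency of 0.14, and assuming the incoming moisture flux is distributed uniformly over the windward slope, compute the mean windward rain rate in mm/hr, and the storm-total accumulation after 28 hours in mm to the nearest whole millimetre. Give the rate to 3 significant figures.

Incoming column moisture flux per unit ridge length: F = V × PW = 7.89 × 39.5 = 311.655 mm·m/s.
Spread over the 78 km slope with efficiency ε = 0.14: R = ε·F/W = 0.14 × 311.655 / 78000 m = 5.594e-04 mm/s.
R = 5.594e-04 × 3600 = 2.01 mm/hr.
Over 28 h: total = 2.01 × 28 = 56.28 ≈ 56 mm.

R ≈ 2.01 mm/hr; total ≈ 56 mm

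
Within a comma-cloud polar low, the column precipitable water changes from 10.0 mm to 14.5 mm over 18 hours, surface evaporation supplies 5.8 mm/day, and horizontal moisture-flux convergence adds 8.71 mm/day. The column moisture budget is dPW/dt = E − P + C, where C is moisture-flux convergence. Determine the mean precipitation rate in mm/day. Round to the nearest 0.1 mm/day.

dPW/dt = (14.5 − 10.0) mm / (18/24 day) = +6.000 mm/day.
P = E + C − dPW/dt = 5.8 + (8.71) − (+6.000) = 8.5 mm/day.

P ≈ 8.5 mm/day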